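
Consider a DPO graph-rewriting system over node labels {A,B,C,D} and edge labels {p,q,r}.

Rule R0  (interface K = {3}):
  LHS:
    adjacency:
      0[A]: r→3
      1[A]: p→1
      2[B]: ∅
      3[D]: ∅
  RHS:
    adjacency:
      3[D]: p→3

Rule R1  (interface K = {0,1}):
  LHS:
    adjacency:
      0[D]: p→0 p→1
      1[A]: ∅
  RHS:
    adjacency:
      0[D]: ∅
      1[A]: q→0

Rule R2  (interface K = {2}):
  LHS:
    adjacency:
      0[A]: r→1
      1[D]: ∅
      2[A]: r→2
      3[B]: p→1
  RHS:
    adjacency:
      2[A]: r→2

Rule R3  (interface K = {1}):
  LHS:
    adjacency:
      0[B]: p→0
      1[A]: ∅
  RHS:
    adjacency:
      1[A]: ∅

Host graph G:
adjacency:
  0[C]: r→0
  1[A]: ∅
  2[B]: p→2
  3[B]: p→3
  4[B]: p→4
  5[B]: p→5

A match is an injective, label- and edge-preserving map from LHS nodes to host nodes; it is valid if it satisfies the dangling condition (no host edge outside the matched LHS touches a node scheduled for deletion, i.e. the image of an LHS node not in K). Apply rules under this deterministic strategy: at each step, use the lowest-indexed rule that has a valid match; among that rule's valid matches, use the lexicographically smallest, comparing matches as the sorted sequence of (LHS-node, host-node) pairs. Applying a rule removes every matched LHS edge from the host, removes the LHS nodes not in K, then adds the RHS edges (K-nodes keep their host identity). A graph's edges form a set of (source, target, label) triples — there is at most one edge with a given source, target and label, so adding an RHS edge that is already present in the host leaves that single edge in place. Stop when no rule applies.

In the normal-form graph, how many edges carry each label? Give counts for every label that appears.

Answer: r:1

Derivation:
start.  V:6 E:5  edges: 0-r->0 2-p->2 3-p->3 4-p->4 5-p->5
1. fire R3 via {0↦2, 1↦1}  →  V:5 E:4  edges: 0-r->0 3-p->3 4-p->4 5-p->5
2. fire R3 via {0↦3, 1↦1}  →  V:4 E:3  edges: 0-r->0 4-p->4 5-p->5
3. fire R3 via {0↦4, 1↦1}  →  V:3 E:2  edges: 0-r->0 5-p->5
4. fire R3 via {0↦5, 1↦1}  →  V:2 E:1  edges: 0-r->0
normal form: no rule applies after step 4
NF edges: [(0, 0, 'r')]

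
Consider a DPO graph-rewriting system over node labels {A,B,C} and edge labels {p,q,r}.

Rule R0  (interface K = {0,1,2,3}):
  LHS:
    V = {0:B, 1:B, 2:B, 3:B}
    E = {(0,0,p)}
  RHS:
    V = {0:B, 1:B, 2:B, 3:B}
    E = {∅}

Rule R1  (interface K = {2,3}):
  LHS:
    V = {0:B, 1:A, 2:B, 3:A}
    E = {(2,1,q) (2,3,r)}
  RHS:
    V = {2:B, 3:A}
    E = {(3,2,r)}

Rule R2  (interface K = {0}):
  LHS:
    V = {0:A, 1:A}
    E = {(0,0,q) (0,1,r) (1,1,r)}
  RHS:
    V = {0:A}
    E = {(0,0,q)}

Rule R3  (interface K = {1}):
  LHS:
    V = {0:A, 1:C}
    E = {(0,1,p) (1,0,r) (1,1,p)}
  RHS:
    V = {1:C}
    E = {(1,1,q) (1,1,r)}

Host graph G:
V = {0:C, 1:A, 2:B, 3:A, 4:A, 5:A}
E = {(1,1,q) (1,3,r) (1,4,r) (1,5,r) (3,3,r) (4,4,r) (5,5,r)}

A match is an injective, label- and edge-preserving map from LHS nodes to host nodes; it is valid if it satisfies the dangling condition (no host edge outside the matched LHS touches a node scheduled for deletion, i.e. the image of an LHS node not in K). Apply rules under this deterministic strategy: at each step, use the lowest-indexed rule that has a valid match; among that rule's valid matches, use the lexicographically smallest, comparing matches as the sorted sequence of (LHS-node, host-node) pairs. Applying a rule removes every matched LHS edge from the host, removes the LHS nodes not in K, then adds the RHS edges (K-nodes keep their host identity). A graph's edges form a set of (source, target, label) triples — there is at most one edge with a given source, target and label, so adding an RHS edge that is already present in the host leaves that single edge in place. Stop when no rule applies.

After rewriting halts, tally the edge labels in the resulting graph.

[0] host  ⇒  6 nodes, 7 edges  {1-q->1 1-r->3 1-r->4 1-r->5 3-r->3 4-r->4 5-r->5}
[1] R2 @ {0↦1, 1↦3}  ⇒  5 nodes, 5 edges  {1-q->1 1-r->4 1-r->5 4-r->4 5-r->5}
[2] R2 @ {0↦1, 1↦4}  ⇒  4 nodes, 3 edges  {1-q->1 1-r->5 5-r->5}
[3] R2 @ {0↦1, 1↦5}  ⇒  3 nodes, 1 edges  {1-q->1}
final graph: no rule applies after step 3
NF edges: [(1, 1, 'q')]

Answer: q:1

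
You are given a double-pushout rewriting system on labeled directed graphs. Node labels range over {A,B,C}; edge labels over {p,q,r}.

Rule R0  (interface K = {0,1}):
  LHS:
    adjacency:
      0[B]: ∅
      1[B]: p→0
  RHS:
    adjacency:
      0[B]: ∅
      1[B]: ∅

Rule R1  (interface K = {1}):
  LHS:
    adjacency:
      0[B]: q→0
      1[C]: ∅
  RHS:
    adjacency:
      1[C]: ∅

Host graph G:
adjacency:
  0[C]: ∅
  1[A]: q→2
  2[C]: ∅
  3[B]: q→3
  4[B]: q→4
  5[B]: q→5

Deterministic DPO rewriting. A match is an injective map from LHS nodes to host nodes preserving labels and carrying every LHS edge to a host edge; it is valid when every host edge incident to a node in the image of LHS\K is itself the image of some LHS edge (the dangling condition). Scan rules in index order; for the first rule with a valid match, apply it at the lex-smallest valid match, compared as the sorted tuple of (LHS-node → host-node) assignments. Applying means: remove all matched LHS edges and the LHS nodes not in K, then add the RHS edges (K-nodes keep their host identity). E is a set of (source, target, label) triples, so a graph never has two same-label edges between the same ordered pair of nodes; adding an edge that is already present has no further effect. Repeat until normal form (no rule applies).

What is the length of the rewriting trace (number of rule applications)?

Answer: 3

Rewrite trace:
[0] host  ⇒  6 nodes, 4 edges  {1-q->2 3-q->3 4-q->4 5-q->5}
[1] R1 @ {0↦3, 1↦0}  ⇒  5 nodes, 3 edges  {1-q->2 4-q->4 5-q->5}
[2] R1 @ {0↦4, 1↦0}  ⇒  4 nodes, 2 edges  {1-q->2 5-q->5}
[3] R1 @ {0↦5, 1↦0}  ⇒  3 nodes, 1 edges  {1-q->2}
normal form: no rule applies after step 3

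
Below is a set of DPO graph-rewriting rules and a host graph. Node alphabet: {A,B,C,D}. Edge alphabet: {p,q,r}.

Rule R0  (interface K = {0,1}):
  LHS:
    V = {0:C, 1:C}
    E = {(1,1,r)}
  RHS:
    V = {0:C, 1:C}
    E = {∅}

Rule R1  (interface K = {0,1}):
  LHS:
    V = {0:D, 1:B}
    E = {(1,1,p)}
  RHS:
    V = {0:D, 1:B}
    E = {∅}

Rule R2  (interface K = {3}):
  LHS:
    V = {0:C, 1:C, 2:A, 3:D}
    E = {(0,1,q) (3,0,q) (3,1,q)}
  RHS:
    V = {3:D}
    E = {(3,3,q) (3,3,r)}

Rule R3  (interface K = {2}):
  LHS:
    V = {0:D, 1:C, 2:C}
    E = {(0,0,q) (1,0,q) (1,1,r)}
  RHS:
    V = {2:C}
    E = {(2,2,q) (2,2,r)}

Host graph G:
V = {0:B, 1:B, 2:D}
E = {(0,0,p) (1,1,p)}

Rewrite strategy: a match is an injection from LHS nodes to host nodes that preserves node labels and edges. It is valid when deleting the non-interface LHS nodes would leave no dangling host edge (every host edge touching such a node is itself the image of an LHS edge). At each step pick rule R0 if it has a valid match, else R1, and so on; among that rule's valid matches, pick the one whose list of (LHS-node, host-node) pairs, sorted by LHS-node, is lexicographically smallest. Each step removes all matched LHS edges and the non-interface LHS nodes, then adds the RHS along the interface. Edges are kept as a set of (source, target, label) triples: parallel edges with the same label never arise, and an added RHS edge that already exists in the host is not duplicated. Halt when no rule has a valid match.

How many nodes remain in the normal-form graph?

Answer: 3

Derivation:
start.  V:3 E:2  edges: 0-p->0 1-p->1
1. fire R1 via {0↦2, 1↦0}  →  V:3 E:1  edges: 1-p->1
2. fire R1 via {0↦2, 1↦1}  →  V:3 E:0  edges: ∅
final graph: no rule applies after step 2
NF nodes: {0:B, 1:B, 2:D}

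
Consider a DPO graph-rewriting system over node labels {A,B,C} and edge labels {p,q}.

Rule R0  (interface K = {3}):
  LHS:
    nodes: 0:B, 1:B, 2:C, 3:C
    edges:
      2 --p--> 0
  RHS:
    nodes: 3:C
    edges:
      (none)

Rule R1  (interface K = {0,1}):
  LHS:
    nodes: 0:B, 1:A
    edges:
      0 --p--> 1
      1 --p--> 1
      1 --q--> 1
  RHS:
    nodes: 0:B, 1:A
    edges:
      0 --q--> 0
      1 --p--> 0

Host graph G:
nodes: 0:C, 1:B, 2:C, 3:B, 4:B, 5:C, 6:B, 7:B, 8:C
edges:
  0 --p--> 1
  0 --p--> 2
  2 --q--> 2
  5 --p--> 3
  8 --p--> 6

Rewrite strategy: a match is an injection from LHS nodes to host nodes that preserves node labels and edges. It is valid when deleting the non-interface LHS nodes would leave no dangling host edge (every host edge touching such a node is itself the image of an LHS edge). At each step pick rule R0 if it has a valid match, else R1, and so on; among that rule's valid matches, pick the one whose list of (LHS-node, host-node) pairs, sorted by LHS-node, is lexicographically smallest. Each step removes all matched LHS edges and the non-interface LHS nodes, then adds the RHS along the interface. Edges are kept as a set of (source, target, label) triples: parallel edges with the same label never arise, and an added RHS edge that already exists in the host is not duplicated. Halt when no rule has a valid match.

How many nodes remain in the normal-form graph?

initial: |V|=9 |E|=5  E = 0-p->1 0-p->2 2-q->2 5-p->3 8-p->6
step 1: apply R0 at {0↦3, 1↦4, 2↦5, 3↦0}  → |V|=6 |E|=4  E = 0-p->1 0-p->2 2-q->2 8-p->6
step 2: apply R0 at {0↦6, 1↦7, 2↦8, 3↦0}  → |V|=3 |E|=3  E = 0-p->1 0-p->2 2-q->2
final graph: no rule applies after step 2
NF nodes: {0:C, 1:B, 2:C}

Answer: 3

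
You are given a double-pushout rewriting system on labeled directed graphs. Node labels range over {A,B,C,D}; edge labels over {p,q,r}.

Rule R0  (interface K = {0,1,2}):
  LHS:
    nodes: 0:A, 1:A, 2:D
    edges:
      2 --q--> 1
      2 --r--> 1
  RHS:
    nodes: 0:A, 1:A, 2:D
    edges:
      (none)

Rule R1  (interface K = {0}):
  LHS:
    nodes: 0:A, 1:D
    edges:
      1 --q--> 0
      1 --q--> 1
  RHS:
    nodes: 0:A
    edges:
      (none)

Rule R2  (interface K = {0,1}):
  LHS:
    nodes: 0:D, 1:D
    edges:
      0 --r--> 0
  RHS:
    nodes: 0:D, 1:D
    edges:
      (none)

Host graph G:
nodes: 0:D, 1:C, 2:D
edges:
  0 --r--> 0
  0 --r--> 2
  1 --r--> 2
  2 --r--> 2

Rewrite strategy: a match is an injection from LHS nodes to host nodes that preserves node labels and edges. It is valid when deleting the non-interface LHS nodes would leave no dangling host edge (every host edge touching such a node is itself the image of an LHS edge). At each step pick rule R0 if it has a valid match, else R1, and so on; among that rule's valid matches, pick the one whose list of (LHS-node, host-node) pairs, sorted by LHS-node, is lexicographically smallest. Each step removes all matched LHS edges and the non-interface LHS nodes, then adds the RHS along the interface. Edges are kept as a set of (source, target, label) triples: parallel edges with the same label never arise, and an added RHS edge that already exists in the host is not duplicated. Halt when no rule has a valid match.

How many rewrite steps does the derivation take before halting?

[0] host  ⇒  3 nodes, 4 edges  {0-r->0 0-r->2 1-r->2 2-r->2}
[1] R2 @ {0↦0, 1↦2}  ⇒  3 nodes, 3 edges  {0-r->2 1-r->2 2-r->2}
[2] R2 @ {0↦2, 1↦0}  ⇒  3 nodes, 2 edges  {0-r->2 1-r->2}
final graph: no rule applies after step 2

Answer: 2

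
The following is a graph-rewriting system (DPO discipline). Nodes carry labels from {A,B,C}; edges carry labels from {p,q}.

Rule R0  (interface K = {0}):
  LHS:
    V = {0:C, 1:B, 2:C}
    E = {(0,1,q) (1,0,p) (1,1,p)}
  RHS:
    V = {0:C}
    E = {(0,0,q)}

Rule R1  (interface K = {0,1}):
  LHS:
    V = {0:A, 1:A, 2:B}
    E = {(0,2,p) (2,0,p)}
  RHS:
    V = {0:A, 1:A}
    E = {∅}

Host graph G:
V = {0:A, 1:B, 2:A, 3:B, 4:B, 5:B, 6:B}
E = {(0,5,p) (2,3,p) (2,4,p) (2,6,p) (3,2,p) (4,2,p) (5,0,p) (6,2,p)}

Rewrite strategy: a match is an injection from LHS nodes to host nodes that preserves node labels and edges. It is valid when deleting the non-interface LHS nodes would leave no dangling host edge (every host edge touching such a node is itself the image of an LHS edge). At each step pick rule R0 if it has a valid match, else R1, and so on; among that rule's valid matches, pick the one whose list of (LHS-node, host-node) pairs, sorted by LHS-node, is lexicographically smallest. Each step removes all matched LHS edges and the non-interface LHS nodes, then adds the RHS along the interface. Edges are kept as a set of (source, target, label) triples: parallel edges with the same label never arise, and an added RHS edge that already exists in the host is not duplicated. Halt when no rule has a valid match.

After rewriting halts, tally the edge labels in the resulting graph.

start.  V:7 E:8  edges: 0-p->5 2-p->3 2-p->4 2-p->6 3-p->2 4-p->2 5-p->0 6-p->2
1. fire R1 via {0↦0, 1↦2, 2↦5}  →  V:6 E:6  edges: 2-p->3 2-p->4 2-p->6 3-p->2 4-p->2 6-p->2
2. fire R1 via {0↦2, 1↦0, 2↦3}  →  V:5 E:4  edges: 2-p->4 2-p->6 4-p->2 6-p->2
3. fire R1 via {0↦2, 1↦0, 2↦4}  →  V:4 E:2  edges: 2-p->6 6-p->2
4. fire R1 via {0↦2, 1↦0, 2↦6}  →  V:3 E:0  edges: ∅
normal form: no rule applies after step 4
NF edges: []

Answer: (no edges)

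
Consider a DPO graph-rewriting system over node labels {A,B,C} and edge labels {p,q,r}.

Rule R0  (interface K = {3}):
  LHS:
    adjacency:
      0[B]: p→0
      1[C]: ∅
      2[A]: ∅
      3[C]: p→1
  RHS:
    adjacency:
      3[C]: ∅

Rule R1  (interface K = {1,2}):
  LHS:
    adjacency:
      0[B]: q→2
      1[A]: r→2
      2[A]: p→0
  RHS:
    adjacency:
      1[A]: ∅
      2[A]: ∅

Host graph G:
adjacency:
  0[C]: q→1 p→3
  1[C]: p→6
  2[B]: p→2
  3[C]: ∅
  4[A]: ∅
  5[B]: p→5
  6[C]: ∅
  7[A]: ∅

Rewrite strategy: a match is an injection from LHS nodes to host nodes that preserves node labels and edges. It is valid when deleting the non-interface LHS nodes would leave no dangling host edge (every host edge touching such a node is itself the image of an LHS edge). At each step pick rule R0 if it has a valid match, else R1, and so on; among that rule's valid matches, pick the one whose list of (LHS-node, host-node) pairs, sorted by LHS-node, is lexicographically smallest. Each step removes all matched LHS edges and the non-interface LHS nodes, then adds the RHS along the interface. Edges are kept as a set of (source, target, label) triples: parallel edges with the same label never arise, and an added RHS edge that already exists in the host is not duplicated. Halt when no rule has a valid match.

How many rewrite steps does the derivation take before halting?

Answer: 2

Steps:
[0] host  ⇒  8 nodes, 5 edges  {0-q->1 0-p->3 1-p->6 2-p->2 5-p->5}
[1] R0 @ {0↦2, 1↦3, 2↦4, 3↦0}  ⇒  5 nodes, 3 edges  {0-q->1 1-p->6 5-p->5}
[2] R0 @ {0↦5, 1↦6, 2↦7, 3↦1}  ⇒  2 nodes, 1 edges  {0-q->1}
final graph: no rule applies after step 2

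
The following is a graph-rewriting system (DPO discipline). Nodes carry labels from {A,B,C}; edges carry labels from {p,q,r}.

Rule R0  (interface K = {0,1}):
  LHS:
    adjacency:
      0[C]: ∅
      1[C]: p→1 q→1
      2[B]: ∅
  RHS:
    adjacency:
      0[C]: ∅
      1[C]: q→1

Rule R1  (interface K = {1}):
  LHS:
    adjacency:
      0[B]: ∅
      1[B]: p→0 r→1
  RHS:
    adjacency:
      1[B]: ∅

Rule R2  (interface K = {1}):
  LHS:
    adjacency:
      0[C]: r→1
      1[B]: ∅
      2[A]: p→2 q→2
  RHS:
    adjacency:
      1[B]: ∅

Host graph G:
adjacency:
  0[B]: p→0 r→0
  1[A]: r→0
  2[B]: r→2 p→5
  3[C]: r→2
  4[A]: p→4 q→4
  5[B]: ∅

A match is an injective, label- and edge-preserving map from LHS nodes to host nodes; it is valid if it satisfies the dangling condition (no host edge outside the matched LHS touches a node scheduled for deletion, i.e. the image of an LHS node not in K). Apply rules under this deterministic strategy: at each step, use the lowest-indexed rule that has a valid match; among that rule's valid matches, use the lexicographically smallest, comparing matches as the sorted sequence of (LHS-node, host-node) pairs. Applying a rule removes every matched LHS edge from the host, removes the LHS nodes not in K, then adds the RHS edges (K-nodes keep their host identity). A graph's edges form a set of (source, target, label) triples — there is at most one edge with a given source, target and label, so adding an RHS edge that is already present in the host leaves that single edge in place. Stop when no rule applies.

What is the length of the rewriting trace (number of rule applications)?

start.  V:6 E:8  edges: 0-p->0 0-r->0 1-r->0 2-r->2 2-p->5 3-r->2 4-p->4 4-q->4
1. fire R1 via {0↦5, 1↦2}  →  V:5 E:6  edges: 0-p->0 0-r->0 1-r->0 3-r->2 4-p->4 4-q->4
2. fire R2 via {0↦3, 1↦2, 2↦4}  →  V:3 E:3  edges: 0-p->0 0-r->0 1-r->0
halt: no rule applies after step 2

Answer: 2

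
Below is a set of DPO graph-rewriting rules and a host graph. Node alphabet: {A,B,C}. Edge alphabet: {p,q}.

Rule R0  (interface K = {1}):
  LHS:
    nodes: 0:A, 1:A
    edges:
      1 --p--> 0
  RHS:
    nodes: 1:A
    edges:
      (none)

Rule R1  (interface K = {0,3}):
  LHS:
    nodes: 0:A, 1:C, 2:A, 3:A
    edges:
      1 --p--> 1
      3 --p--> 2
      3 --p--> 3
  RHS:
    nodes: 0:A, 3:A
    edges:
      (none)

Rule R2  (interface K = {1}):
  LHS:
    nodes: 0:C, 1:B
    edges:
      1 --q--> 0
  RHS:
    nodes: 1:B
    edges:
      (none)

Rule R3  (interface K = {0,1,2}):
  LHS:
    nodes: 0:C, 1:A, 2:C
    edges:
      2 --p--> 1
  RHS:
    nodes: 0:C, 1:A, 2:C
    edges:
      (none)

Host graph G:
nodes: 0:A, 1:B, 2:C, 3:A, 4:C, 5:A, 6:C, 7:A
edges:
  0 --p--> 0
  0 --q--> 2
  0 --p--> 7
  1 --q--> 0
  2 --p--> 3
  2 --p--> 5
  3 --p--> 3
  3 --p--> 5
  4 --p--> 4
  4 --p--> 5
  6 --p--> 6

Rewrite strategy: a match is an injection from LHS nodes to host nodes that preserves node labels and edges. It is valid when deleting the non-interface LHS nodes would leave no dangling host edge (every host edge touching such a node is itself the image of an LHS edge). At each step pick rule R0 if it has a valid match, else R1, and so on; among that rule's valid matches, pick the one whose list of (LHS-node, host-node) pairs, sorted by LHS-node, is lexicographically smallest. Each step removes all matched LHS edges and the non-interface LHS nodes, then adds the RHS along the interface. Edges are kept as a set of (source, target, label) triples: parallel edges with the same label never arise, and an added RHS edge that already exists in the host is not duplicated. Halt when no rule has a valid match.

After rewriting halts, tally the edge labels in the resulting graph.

Answer: p:4 q:2

Derivation:
start.  V:8 E:11  edges: 0-p->0 0-q->2 0-p->7 1-q->0 2-p->3 2-p->5 3-p->3 3-p->5 4-p->4 4-p->5 6-p->6
1. fire R0 via {0↦7, 1↦0}  →  V:7 E:10  edges: 0-p->0 0-q->2 1-q->0 2-p->3 2-p->5 3-p->3 3-p->5 4-p->4 4-p->5 6-p->6
2. fire R3 via {0↦2, 1↦5, 2↦4}  →  V:7 E:9  edges: 0-p->0 0-q->2 1-q->0 2-p->3 2-p->5 3-p->3 3-p->5 4-p->4 6-p->6
3. fire R3 via {0↦4, 1↦3, 2↦2}  →  V:7 E:8  edges: 0-p->0 0-q->2 1-q->0 2-p->5 3-p->3 3-p->5 4-p->4 6-p->6
4. fire R3 via {0↦4, 1↦5, 2↦2}  →  V:7 E:7  edges: 0-p->0 0-q->2 1-q->0 3-p->3 3-p->5 4-p->4 6-p->6
5. fire R0 via {0↦5, 1↦3}  →  V:6 E:6  edges: 0-p->0 0-q->2 1-q->0 3-p->3 4-p->4 6-p->6
final graph: no rule applies after step 5
NF edges: [(0, 0, 'p'), (0, 2, 'q'), (1, 0, 'q'), (3, 3, 'p'), (4, 4, 'p'), (6, 6, 'p')]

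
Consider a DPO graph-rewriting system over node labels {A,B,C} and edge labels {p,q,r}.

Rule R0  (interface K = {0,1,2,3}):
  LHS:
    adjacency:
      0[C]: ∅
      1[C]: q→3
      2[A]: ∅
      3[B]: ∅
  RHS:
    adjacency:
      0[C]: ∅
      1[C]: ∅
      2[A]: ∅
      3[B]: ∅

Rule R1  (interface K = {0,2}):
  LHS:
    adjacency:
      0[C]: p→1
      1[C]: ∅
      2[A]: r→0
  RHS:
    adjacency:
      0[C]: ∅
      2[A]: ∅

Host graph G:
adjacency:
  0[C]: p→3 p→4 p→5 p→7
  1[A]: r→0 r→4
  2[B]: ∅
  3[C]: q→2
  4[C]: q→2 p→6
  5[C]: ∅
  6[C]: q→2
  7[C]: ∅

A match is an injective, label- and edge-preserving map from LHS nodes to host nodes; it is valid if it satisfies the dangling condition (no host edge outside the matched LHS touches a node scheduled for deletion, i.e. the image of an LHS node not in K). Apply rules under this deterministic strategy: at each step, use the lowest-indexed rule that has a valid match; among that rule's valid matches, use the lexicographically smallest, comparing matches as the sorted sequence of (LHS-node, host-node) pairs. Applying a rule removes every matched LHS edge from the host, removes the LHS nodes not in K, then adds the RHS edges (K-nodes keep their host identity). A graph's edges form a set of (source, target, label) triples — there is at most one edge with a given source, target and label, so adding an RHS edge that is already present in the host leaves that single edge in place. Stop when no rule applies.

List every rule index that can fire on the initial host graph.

Answer: [R0,R1]

Derivation:
R0: 15 valid matches — {0↦0, 1↦3, 2↦1, 3↦2}, {0↦0, 1↦4, 2↦1, 3↦2}, {0↦0, 1↦6, 2↦1, 3↦2} (+12 more)
R1: 2 valid matches — {0↦0, 1↦5, 2↦1}, {0↦0, 1↦7, 2↦1}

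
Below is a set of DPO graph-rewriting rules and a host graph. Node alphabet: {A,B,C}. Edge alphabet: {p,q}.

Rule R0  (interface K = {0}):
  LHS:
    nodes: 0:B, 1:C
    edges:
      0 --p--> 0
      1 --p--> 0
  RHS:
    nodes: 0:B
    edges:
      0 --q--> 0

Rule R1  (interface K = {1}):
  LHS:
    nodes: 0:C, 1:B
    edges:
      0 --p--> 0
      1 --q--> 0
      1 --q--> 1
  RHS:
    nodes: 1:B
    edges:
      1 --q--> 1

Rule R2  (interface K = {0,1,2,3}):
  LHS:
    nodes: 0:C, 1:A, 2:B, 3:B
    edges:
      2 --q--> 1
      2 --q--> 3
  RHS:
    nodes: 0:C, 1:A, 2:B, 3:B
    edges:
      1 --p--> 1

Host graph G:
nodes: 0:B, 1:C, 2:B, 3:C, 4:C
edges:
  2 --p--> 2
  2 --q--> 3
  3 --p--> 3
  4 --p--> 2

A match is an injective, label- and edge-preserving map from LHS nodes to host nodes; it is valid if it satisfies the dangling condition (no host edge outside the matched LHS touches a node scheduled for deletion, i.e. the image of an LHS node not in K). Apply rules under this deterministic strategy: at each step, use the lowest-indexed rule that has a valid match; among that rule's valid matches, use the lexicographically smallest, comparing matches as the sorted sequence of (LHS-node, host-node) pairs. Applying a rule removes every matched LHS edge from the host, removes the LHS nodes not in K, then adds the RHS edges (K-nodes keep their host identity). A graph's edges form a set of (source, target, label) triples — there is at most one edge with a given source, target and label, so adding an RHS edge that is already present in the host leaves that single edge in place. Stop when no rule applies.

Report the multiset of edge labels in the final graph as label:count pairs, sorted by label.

Answer: q:1

Derivation:
initial: |V|=5 |E|=4  E = 2-p->2 2-q->3 3-p->3 4-p->2
step 1: apply R0 at {0↦2, 1↦4}  → |V|=4 |E|=3  E = 2-q->2 2-q->3 3-p->3
step 2: apply R1 at {0↦3, 1↦2}  → |V|=3 |E|=1  E = 2-q->2
halt: no rule applies after step 2
NF edges: [(2, 2, 'q')]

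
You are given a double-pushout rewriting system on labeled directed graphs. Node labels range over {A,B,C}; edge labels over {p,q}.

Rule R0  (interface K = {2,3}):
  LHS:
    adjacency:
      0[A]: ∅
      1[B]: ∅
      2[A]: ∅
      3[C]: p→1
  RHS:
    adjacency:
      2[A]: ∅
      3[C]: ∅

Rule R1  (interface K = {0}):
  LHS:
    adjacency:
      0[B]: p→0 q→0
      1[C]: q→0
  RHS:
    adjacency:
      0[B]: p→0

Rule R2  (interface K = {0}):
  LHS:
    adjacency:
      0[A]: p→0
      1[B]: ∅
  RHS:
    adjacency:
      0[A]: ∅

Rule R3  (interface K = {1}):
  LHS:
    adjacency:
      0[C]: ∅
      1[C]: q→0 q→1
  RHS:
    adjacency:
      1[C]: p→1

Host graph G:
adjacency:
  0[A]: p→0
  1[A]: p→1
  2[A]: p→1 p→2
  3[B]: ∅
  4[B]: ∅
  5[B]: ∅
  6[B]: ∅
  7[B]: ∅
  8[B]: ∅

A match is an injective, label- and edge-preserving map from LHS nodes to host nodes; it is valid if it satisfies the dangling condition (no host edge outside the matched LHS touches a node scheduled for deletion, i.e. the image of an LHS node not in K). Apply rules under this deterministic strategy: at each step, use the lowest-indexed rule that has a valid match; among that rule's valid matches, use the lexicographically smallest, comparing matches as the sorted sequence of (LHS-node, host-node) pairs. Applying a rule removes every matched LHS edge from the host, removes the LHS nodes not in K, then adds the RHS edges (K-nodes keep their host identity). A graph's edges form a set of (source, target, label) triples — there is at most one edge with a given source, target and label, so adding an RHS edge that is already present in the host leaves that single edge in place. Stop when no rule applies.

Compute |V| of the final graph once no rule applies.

start.  V:9 E:4  edges: 0-p->0 1-p->1 2-p->1 2-p->2
1. fire R2 via {0↦0, 1↦3}  →  V:8 E:3  edges: 1-p->1 2-p->1 2-p->2
2. fire R2 via {0↦1, 1↦4}  →  V:7 E:2  edges: 2-p->1 2-p->2
3. fire R2 via {0↦2, 1↦5}  →  V:6 E:1  edges: 2-p->1
halt: no rule applies after step 3
NF nodes: {0:A, 1:A, 2:A, 6:B, 7:B, 8:B}

Answer: 6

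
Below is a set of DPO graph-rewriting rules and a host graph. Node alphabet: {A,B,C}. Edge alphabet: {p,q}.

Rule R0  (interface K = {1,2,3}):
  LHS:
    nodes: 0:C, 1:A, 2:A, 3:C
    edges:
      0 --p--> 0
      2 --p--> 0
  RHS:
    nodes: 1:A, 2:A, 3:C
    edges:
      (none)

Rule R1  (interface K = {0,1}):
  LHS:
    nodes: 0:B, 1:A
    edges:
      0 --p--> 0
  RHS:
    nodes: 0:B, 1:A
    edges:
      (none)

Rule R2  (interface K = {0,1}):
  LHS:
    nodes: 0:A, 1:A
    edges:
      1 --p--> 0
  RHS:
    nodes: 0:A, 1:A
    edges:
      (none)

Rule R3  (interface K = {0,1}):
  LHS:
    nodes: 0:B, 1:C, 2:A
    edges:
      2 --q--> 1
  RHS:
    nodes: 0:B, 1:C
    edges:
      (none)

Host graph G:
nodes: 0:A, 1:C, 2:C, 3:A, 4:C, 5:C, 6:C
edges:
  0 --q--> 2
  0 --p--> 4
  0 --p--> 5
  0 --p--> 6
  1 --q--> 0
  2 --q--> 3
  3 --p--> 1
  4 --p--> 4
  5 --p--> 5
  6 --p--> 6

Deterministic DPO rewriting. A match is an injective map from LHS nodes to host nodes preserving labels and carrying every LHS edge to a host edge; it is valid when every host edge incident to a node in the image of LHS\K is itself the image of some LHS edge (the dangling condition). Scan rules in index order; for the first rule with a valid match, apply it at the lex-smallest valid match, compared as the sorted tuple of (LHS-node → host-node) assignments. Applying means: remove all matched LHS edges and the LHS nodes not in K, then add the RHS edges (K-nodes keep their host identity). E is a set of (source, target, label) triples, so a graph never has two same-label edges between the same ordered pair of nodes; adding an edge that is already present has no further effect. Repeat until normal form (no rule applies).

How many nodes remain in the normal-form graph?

initial: |V|=7 |E|=10  E = 0-q->2 0-p->4 0-p->5 0-p->6 1-q->0 2-q->3 3-p->1 4-p->4 5-p->5 6-p->6
step 1: apply R0 at {0↦4, 1↦3, 2↦0, 3↦1}  → |V|=6 |E|=8  E = 0-q->2 0-p->5 0-p->6 1-q->0 2-q->3 3-p->1 5-p->5 6-p->6
step 2: apply R0 at {0↦5, 1↦3, 2↦0, 3↦1}  → |V|=5 |E|=6  E = 0-q->2 0-p->6 1-q->0 2-q->3 3-p->1 6-p->6
step 3: apply R0 at {0↦6, 1↦3, 2↦0, 3↦1}  → |V|=4 |E|=4  E = 0-q->2 1-q->0 2-q->3 3-p->1
halt: no rule applies after step 3
NF nodes: {0:A, 1:C, 2:C, 3:A}

Answer: 4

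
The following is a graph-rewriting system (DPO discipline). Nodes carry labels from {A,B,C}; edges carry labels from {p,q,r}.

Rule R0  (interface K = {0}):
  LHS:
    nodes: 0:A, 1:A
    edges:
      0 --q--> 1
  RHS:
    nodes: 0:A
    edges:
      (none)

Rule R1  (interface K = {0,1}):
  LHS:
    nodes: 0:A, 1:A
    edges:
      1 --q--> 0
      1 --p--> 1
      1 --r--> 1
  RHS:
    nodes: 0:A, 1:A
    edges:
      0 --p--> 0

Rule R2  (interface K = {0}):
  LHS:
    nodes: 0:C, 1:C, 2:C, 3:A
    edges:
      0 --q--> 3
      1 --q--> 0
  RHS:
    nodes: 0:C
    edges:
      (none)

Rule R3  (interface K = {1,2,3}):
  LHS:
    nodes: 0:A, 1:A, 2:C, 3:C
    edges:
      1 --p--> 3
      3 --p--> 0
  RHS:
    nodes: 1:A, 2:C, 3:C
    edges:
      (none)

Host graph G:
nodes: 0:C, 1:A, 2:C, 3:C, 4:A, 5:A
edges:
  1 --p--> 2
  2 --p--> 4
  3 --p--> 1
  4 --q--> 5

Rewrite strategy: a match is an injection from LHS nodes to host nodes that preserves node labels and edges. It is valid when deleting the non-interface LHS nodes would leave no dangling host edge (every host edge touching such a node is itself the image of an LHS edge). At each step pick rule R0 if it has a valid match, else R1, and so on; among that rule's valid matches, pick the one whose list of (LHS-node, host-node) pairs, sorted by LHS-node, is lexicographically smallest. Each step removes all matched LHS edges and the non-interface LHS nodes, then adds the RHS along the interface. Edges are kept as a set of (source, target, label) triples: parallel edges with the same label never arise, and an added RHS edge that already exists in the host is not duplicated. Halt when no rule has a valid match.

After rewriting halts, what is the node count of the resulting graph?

Answer: 4

Rewrite trace:
start.  V:6 E:4  edges: 1-p->2 2-p->4 3-p->1 4-q->5
1. fire R0 via {0↦4, 1↦5}  →  V:5 E:3  edges: 1-p->2 2-p->4 3-p->1
2. fire R3 via {0↦4, 1↦1, 2↦0, 3↦2}  →  V:4 E:1  edges: 3-p->1
final graph: no rule applies after step 2
NF nodes: {0:C, 1:A, 2:C, 3:C}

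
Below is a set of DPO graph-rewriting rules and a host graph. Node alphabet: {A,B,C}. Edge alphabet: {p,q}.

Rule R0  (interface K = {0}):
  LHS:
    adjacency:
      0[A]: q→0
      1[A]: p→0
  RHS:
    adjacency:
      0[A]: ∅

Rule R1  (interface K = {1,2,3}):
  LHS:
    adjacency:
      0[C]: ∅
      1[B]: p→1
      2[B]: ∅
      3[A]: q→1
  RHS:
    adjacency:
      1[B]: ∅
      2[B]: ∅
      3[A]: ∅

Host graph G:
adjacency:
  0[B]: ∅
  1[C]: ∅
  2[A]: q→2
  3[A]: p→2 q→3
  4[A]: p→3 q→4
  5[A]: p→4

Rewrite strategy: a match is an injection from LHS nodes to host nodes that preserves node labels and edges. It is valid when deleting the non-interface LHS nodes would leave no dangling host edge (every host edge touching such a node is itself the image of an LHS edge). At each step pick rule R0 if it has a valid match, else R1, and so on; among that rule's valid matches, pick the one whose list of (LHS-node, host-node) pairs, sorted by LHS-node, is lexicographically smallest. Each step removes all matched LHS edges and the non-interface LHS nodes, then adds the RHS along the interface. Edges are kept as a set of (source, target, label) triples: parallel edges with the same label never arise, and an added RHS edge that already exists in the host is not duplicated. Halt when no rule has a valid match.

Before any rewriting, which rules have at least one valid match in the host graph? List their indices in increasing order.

R0: 1 valid match — {0↦4, 1↦5}
R1: no valid match — LHS pattern not found

Answer: [R0]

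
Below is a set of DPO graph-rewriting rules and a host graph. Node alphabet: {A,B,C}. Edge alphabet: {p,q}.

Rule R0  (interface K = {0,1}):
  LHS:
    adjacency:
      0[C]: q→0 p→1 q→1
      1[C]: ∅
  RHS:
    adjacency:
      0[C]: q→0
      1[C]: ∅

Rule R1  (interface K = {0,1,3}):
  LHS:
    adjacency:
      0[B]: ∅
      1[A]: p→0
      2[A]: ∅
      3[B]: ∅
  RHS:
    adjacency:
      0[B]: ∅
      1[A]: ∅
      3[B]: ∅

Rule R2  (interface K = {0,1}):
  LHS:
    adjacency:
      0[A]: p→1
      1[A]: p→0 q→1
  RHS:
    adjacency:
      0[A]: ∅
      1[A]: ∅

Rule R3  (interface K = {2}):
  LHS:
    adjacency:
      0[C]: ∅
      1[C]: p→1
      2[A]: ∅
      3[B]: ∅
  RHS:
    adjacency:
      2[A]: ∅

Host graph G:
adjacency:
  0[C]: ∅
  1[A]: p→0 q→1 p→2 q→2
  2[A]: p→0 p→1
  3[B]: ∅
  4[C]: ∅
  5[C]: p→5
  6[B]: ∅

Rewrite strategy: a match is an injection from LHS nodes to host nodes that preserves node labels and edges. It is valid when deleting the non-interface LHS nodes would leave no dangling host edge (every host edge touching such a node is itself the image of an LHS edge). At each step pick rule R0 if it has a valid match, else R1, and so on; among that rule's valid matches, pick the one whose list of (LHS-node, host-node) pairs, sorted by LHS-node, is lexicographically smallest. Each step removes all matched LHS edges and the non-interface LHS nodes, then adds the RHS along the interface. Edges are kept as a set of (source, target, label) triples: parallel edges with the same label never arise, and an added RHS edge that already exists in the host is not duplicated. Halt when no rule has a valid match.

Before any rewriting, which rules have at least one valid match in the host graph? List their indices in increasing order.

R0: no valid match — LHS pattern not found
R1: no valid match — LHS pattern not found
R2: 1 valid match — {0↦2, 1↦1}
R3: 4 valid matches — {0↦4, 1↦5, 2↦1, 3↦3}, {0↦4, 1↦5, 2↦1, 3↦6}, {0↦4, 1↦5, 2↦2, 3↦3} (+1 more)

Answer: [R2,R3]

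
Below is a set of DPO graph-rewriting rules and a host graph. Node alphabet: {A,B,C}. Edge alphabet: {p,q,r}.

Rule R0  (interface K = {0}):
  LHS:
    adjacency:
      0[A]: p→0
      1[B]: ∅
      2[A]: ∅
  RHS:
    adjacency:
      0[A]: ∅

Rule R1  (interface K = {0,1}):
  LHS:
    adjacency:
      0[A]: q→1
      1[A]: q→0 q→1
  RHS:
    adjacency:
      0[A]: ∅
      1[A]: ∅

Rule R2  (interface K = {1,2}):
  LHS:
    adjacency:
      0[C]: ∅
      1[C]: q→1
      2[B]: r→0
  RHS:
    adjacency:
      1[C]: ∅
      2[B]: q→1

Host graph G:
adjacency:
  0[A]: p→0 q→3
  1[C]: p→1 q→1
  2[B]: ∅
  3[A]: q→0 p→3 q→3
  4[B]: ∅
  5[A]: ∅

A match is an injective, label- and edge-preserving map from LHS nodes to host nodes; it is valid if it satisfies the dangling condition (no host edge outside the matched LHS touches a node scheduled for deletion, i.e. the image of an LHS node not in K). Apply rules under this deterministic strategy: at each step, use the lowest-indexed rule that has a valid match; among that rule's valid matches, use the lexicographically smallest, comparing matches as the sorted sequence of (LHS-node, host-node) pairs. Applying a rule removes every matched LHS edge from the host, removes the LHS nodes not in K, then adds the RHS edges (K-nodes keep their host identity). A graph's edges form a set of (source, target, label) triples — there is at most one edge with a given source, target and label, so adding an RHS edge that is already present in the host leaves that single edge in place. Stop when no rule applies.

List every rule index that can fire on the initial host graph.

R0: 4 valid matches — {0↦0, 1↦2, 2↦5}, {0↦0, 1↦4, 2↦5}, {0↦3, 1↦2, 2↦5} (+1 more)
R1: 1 valid match — {0↦0, 1↦3}
R2: no valid match — LHS pattern not found

Answer: [R0,R1]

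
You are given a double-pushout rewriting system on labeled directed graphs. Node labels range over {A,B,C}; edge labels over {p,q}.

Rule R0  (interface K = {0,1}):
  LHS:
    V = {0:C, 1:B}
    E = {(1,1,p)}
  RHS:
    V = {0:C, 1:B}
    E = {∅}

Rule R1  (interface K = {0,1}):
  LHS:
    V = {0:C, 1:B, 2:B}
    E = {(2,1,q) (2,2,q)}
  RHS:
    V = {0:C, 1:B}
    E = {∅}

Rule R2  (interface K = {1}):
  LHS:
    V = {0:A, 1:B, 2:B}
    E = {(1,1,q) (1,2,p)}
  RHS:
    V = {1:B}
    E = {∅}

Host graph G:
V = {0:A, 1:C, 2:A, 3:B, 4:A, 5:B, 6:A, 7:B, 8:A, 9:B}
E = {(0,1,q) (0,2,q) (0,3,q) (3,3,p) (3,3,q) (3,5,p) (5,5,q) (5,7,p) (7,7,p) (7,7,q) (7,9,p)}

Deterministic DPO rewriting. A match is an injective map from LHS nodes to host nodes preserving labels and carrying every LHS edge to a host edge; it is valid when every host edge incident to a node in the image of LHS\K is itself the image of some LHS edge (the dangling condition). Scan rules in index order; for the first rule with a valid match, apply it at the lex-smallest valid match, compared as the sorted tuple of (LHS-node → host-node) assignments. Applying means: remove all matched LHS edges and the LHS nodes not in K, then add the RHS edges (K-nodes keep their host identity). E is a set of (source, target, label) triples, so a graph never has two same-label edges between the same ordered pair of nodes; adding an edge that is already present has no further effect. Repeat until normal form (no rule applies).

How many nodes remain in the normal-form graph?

Answer: 4

Derivation:
[0] host  ⇒  10 nodes, 11 edges  {0-q->1 0-q->2 0-q->3 3-p->3 3-q->3 3-p->5 5-q->5 5-p->7 7-p->7 7-q->7 7-p->9}
[1] R0 @ {0↦1, 1↦3}  ⇒  10 nodes, 10 edges  {0-q->1 0-q->2 0-q->3 3-q->3 3-p->5 5-q->5 5-p->7 7-p->7 7-q->7 7-p->9}
[2] R0 @ {0↦1, 1↦7}  ⇒  10 nodes, 9 edges  {0-q->1 0-q->2 0-q->3 3-q->3 3-p->5 5-q->5 5-p->7 7-q->7 7-p->9}
[3] R2 @ {0↦4, 1↦7, 2↦9}  ⇒  8 nodes, 7 edges  {0-q->1 0-q->2 0-q->3 3-q->3 3-p->5 5-q->5 5-p->7}
[4] R2 @ {0↦6, 1↦5, 2↦7}  ⇒  6 nodes, 5 edges  {0-q->1 0-q->2 0-q->3 3-q->3 3-p->5}
[5] R2 @ {0↦8, 1↦3, 2↦5}  ⇒  4 nodes, 3 edges  {0-q->1 0-q->2 0-q->3}
final graph: no rule applies after step 5
NF nodes: {0:A, 1:C, 2:A, 3:B}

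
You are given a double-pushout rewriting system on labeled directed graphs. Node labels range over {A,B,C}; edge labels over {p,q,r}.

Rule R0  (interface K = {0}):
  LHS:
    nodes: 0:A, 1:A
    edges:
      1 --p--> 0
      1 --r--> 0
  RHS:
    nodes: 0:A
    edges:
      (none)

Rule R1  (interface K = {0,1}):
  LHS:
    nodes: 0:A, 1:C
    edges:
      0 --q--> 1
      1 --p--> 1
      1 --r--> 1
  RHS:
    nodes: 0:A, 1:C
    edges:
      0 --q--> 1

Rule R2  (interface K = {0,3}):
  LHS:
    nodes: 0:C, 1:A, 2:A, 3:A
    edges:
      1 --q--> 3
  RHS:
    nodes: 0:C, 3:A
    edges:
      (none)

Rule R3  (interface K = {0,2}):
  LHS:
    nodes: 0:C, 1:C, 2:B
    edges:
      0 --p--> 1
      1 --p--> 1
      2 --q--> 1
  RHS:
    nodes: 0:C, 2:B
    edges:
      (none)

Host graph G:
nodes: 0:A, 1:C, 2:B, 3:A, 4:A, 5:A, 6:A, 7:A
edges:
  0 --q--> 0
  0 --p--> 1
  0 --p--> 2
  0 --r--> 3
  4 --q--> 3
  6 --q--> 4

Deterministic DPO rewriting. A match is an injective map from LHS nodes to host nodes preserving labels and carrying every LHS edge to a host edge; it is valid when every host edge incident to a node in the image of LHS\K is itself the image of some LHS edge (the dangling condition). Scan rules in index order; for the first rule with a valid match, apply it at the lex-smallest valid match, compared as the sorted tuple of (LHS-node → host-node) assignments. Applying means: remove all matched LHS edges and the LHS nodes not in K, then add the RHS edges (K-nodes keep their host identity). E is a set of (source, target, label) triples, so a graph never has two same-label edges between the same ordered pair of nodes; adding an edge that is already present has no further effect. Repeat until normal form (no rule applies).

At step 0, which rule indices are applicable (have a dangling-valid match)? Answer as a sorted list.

Answer: [R2]

Derivation:
R0: no valid match — LHS pattern not found
R1: no valid match — LHS pattern not found
R2: 2 valid matches — {0↦1, 1↦6, 2↦5, 3↦4}, {0↦1, 1↦6, 2↦7, 3↦4}
R3: no valid match — LHS pattern not found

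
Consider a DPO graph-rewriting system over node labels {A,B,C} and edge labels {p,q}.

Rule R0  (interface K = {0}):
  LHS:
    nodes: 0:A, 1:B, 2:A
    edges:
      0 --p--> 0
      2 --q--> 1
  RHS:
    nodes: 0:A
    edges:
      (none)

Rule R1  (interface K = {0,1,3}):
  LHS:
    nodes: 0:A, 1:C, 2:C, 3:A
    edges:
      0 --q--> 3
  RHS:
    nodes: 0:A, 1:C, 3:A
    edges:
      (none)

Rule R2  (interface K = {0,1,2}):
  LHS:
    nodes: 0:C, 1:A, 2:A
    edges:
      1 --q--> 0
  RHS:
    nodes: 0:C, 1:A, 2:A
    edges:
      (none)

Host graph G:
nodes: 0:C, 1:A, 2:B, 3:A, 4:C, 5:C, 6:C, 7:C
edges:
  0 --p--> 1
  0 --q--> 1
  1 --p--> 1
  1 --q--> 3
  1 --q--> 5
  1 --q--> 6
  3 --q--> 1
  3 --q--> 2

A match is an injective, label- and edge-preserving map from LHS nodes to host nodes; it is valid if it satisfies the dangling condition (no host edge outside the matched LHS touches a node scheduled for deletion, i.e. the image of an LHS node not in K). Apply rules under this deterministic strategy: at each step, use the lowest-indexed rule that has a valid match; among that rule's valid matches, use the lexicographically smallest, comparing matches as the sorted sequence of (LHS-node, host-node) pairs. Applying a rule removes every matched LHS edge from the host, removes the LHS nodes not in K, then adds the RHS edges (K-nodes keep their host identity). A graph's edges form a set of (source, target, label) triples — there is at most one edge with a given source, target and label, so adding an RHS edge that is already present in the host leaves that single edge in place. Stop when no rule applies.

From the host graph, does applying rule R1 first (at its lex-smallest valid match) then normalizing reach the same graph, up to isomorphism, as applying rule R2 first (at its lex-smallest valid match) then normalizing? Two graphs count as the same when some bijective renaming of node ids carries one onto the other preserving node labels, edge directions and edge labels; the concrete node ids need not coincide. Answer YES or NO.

Answer: NO

Steps:
branch R1-first: apply at {0↦1, 1↦0, 2↦4, 3↦3} → |E|=7, then 2 more step(s) → NF |V|=4 |E|=4 V={0:C, 1:A, 5:C, 6:C} E=0-p->1 0-q->1 1-q->5 1-q->6
branch R2-first: apply at {0↦5, 1↦1, 2↦3} → |E|=7, then 3 more step(s) → NF |V|=4 |E|=3 V={0:C, 1:A, 6:C, 7:C} E=0-p->1 0-q->1 1-q->6
graphs not isomorphic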